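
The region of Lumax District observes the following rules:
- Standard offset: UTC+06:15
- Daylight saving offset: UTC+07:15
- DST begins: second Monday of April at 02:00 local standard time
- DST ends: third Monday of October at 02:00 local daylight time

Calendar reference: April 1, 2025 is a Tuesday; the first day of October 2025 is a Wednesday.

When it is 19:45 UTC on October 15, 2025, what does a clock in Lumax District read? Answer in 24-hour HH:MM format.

1 April 2025 is a Tuesday, so the first Monday is April 7 and the second is April 14.
1 October 2025 is a Wednesday, so the first Monday is October 6 and the third is October 20.
At the standard offset (UTC+06:15), 19:45 UTC + 6h15m = 02:00 Lumax District standard time (rolling into the next day, 16 October 2025).
The standard-time date in Lumax District, October 16, 2025, lies within the daylight-saving period (14 April – 20 October), so Lumax District is on daylight time, UTC+07:15.
19:45 UTC + 7h15m = 03:00 local (rolling into the next day, 16 October 2025).

03:00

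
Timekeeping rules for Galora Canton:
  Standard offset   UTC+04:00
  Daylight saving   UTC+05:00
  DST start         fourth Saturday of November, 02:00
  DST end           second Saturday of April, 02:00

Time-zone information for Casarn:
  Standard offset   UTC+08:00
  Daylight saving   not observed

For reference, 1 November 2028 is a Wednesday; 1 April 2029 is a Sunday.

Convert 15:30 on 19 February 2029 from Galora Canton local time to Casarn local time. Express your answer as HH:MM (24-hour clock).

1 November 2028 is a Wednesday, so the first Saturday is November 4 and the fourth is November 25.
1 April 2029 is a Sunday, so the first Saturday is April 7 and the second is April 14.
19 February 2029 falls between 25 November 2028 and 14 April 2029, so daylight saving is in effect and Galora Canton is at UTC+05:00.
15:30 Galora Canton − 5h = 10:30 UTC.
Casarn stays on UTC+08:00 all year.
10:30 UTC + 8h = 18:30 Casarn.

18:30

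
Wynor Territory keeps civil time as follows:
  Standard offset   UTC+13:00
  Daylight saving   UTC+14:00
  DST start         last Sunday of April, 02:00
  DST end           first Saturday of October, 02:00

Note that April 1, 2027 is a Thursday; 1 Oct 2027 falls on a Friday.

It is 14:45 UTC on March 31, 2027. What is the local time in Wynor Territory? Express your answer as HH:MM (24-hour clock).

03:45

1 April 2027 is a Thursday, so Sundays fall on 4, 11, 18, 25; the last is April 25.
1 October 2027 is a Friday, so the first Saturday is October 2.
At the standard offset (UTC+13:00), 14:45 UTC + 13h = 03:45 Wynor Territory standard time (rolling into the next day, 1 April 2027).
Daylight saving runs 25 April – 2 October; the standard-time date in Wynor Territory, April 1, 2027, is outside that window, so Wynor Territory is on standard time at UTC+13:00.
14:45 UTC + 13h = 03:45 local (rolling into the next day, 1 April 2027).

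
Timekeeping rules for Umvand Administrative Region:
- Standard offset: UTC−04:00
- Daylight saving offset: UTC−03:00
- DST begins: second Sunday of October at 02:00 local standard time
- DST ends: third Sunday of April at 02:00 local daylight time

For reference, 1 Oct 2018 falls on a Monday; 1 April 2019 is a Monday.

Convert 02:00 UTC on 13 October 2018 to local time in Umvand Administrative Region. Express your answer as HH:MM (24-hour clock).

22:00

1 October 2018 is a Monday, so the first Sunday is October 7 and the second is October 14.
1 April 2019 is a Monday, so the first Sunday is April 7 and the third is April 21.
At the standard offset (UTC−04:00), 02:00 UTC − 4h = 22:00 Umvand Administrative Region standard time (rolling into the previous day, 12 October 2018).
The standard-time date in Umvand Administrative Region, 12 October 2018, is outside the daylight-saving period (14 October 2018 – 21 April 2019), so Umvand Administrative Region is on standard time, UTC−04:00.
02:00 UTC − 4h = 22:00 local (rolling into the previous day, 12 October 2018).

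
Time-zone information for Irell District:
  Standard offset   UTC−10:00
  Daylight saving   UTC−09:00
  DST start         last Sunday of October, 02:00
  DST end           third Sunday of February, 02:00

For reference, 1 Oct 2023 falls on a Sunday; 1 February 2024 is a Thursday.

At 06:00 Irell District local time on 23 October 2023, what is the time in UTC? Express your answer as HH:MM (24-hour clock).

1 October 2023 is a Sunday, so Sundays fall on 1, 8, 15, 22, 29; the last is October 29.
1 February 2024 is a Thursday, so the first Sunday is February 4 and the third is February 18.
23 October 2023 does not fall between 29 October 2023 and 18 February 2024, so daylight saving is not in effect and Irell District is at UTC−10:00.
06:00 local + 10h = 16:00 UTC.

16:00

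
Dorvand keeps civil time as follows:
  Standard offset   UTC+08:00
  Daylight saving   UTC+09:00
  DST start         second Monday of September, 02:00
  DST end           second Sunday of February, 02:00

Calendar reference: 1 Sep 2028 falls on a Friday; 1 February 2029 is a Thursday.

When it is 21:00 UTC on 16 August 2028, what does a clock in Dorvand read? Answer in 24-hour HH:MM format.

05:00

1 September 2028 is a Friday, so the first Monday is September 4 and the second is September 11.
1 February 2029 is a Thursday, so the first Sunday is February 4 and the second is February 11.
At the standard offset (UTC+08:00), 21:00 UTC + 8h = 05:00 Dorvand standard time (rolling into the next day, 17 August 2028).
The standard-time date in Dorvand, 17 August 2028, does not fall between 11 September 2028 and 11 February 2029, so daylight saving is not in effect and Dorvand is at UTC+08:00.
21:00 UTC + 8h = 05:00 local (rolling into the next day, 17 August 2028).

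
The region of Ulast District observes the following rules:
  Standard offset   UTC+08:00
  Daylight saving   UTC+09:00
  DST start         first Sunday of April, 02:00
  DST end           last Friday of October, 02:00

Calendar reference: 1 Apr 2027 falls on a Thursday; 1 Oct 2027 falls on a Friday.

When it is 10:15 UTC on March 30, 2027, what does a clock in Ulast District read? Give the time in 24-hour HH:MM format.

18:15

1 April 2027 is a Thursday, so the first Sunday is April 4.
1 October 2027 is a Friday, so Fridays fall on 1, 8, 15, 22, 29; the last is October 29.
At the standard offset (UTC+08:00), 10:15 UTC + 8h = 18:15 Ulast District standard time.
The standard-time date in Ulast District, March 30, 2027, does not fall between 4 April and 29 October, so daylight saving is not in effect and Ulast District is at UTC+08:00.
10:15 UTC + 8h = 18:15 local.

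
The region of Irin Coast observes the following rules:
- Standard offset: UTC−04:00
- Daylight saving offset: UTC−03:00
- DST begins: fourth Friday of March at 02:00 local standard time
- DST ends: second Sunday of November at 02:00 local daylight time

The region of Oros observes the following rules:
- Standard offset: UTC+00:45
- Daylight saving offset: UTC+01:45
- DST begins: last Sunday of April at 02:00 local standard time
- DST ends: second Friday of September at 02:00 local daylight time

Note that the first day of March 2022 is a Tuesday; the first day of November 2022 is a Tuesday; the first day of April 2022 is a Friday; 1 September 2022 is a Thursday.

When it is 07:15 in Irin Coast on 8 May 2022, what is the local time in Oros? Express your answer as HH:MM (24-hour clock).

1 March 2022 is a Tuesday, so the first Friday is March 4 and the fourth is March 25.
1 November 2022 is a Tuesday, so the first Sunday is November 6 and the second is November 13.
8 May 2022 lies within the daylight-saving period (25 March – 13 November), so Irin Coast is on daylight time, UTC−03:00.
07:15 Irin Coast + 3h = 10:15 UTC.
1 April 2022 is a Friday, so Sundays fall on 3, 10, 17, 24; the last is April 24.
1 September 2022 is a Thursday, so the first Friday is September 2 and the second is September 9.
At the standard offset (UTC+00:45), 10:15 UTC + 0h45m = 11:00 Oros standard time.
The standard-time date in Oros, 8 May 2022, falls between 24 April and 9 September, so daylight saving is in effect and Oros is at UTC+01:45.
10:15 UTC + 1h45m = 12:00 Oros.

12:00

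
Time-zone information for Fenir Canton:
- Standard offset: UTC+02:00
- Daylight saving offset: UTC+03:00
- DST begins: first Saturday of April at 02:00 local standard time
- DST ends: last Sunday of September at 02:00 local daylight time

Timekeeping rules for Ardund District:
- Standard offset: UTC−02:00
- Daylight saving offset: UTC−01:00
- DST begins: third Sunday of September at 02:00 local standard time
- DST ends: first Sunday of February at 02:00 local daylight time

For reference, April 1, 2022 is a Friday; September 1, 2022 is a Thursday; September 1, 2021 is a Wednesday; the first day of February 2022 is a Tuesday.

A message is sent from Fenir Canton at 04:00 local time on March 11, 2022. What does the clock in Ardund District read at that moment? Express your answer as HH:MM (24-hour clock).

1 April 2022 is a Friday, so the first Saturday is April 2.
1 September 2022 is a Thursday, so Sundays fall on 4, 11, 18, 25; the last is September 25.
Daylight saving runs 2 April – 25 September; March 11, 2022 is outside that window, so Fenir Canton is on standard time at UTC+02:00.
04:00 Fenir Canton − 2h = 02:00 UTC.
1 September 2021 is a Wednesday, so the first Sunday is September 5 and the third is September 19.
1 February 2022 is a Tuesday, so the first Sunday is February 6.
At the standard offset (UTC−02:00), 02:00 UTC − 2h = 00:00 Ardund District standard time.
Daylight saving runs 19 September 2021 – 6 February 2022; the standard-time date in Ardund District, March 11, 2022, is outside that window, so Ardund District is on standard time at UTC−02:00.
02:00 UTC − 2h = 00:00 Ardund District.

00:00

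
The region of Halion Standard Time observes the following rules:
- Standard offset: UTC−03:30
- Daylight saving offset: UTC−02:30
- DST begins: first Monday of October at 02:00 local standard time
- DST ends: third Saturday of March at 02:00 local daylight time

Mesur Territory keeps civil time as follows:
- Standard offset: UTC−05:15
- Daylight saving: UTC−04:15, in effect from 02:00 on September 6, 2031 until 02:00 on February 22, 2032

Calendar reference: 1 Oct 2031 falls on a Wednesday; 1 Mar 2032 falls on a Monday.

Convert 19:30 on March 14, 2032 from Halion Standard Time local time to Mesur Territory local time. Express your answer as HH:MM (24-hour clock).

1 October 2031 is a Wednesday, so the first Monday is October 6.
1 March 2032 is a Monday, so the first Saturday is March 6 and the third is March 20.
March 14, 2032 falls between 6 October 2031 and 20 March 2032, so daylight saving is in effect and Halion Standard Time is at UTC−02:30.
19:30 Halion Standard Time + 2h30m = 22:00 UTC.
At the standard offset (UTC−05:15), 22:00 UTC − 5h15m = 16:45 Mesur Territory standard time.
The standard-time date in Mesur Territory, March 14, 2032, is outside the daylight-saving period (6 September 2031 – 22 February 2032), so Mesur Territory is on standard time, UTC−05:15.
22:00 UTC − 5h15m = 16:45 Mesur Territory.

16:45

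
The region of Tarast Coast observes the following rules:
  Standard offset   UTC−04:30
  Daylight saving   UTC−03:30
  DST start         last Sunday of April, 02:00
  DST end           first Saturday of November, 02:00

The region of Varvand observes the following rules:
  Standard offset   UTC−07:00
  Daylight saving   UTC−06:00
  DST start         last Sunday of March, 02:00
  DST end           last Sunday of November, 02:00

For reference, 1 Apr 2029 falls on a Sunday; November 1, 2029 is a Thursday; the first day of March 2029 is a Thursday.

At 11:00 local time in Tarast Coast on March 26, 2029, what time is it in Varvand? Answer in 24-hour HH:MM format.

09:30

1 April 2029 is a Sunday, so Sundays fall on 1, 8, 15, 22, 29; the last is April 29.
1 November 2029 is a Thursday, so the first Saturday is November 3.
March 26, 2029 does not fall between 29 April and 3 November, so daylight saving is not in effect and Tarast Coast is at UTC−04:30.
11:00 Tarast Coast + 4h30m = 15:30 UTC.
1 March 2029 is a Thursday, so Sundays fall on 4, 11, 18, 25; the last is March 25.
1 November 2029 is a Thursday, so Sundays fall on 4, 11, 18, 25; the last is November 25.
At the standard offset (UTC−07:00), 15:30 UTC − 7h = 08:30 Varvand standard time.
The standard-time date in Varvand, March 26, 2029, lies within the daylight-saving period (25 March – 25 November), so Varvand is on daylight time, UTC−06:00.
15:30 UTC − 6h = 09:30 Varvand.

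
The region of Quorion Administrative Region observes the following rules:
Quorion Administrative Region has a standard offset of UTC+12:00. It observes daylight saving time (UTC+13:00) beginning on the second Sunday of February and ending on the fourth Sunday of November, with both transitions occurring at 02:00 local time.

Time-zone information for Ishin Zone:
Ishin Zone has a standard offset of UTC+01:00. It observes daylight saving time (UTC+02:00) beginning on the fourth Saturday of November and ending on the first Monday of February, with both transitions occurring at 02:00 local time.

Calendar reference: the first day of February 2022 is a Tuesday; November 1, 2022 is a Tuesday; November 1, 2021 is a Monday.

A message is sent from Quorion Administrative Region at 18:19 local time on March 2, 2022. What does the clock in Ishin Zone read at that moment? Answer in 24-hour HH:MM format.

1 February 2022 is a Tuesday, so the first Sunday is February 6 and the second is February 13.
1 November 2022 is a Tuesday, so the first Sunday is November 6 and the fourth is November 27.
March 2, 2022 lies within the daylight-saving period (13 February – 27 November), so Quorion Administrative Region is on daylight time, UTC+13:00.
18:19 Quorion Administrative Region − 13h = 05:19 UTC.
1 November 2021 is a Monday, so the first Saturday is November 6 and the fourth is November 27.
1 February 2022 is a Tuesday, so the first Monday is February 7.
At the standard offset (UTC+01:00), 05:19 UTC + 1h = 06:19 Ishin Zone standard time.
Daylight saving runs 27 November 2021 – 7 February 2022; the standard-time date in Ishin Zone, March 2, 2022, is outside that window, so Ishin Zone is on standard time at UTC+01:00.
05:19 UTC + 1h = 06:19 Ishin Zone.

06:19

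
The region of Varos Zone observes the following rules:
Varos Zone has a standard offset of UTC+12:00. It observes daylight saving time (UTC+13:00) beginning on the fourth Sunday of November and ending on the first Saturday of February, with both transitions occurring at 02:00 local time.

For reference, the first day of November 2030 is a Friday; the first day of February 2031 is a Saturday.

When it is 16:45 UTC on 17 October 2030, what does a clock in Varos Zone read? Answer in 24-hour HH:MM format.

1 November 2030 is a Friday, so the first Sunday is November 3 and the fourth is November 24.
1 February 2031 is a Saturday, so the first Saturday is February 1.
At the standard offset (UTC+12:00), 16:45 UTC + 12h = 04:45 Varos Zone standard time (rolling into the next day, 18 October 2030).
The standard-time date in Varos Zone, 18 October 2030, is outside the daylight-saving period (24 November 2030 – 1 February 2031), so Varos Zone is on standard time, UTC+12:00.
16:45 UTC + 12h = 04:45 local (rolling into the next day, 18 October 2030).

04:45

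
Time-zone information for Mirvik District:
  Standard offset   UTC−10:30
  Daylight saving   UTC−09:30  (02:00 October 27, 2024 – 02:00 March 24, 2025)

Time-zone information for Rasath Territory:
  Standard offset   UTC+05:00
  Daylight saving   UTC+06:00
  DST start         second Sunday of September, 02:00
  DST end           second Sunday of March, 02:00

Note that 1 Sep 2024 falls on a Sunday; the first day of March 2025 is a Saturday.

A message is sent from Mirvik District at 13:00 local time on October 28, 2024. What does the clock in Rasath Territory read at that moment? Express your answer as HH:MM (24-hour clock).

October 28, 2024 falls between 27 October 2024 and 24 March 2025, so daylight saving is in effect and Mirvik District is at UTC−09:30.
13:00 Mirvik District + 9h30m = 22:30 UTC.
1 September 2024 is a Sunday, so the first Sunday is September 1 and the second is September 8.
1 March 2025 is a Saturday, so the first Sunday is March 2 and the second is March 9.
At the standard offset (UTC+05:00), 22:30 UTC + 5h = 03:30 Rasath Territory standard time (rolling into the next day, 29 October 2024).
The standard-time date in Rasath Territory, October 29, 2024, lies within the daylight-saving period (8 September 2024 – 9 March 2025), so Rasath Territory is on daylight time, UTC+06:00.
22:30 UTC + 6h = 04:30 Rasath Territory (rolling into the next day, 29 October 2024).

04:30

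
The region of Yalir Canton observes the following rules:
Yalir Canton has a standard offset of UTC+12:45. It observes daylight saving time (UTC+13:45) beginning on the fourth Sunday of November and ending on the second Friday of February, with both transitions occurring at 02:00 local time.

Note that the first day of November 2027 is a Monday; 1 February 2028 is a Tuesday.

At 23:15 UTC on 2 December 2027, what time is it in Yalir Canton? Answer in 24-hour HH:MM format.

13:00

1 November 2027 is a Monday, so the first Sunday is November 7 and the fourth is November 28.
1 February 2028 is a Tuesday, so the first Friday is February 4 and the second is February 11.
At the standard offset (UTC+12:45), 23:15 UTC + 12h45m = 12:00 Yalir Canton standard time (rolling into the next day, 3 December 2027).
Daylight saving runs 28 November 2027 – 11 February 2028; the standard-time date in Yalir Canton, 3 December 2027, is inside that window, so Yalir Canton is at UTC+13:45.
23:15 UTC + 13h45m = 13:00 local (rolling into the next day, 3 December 2027).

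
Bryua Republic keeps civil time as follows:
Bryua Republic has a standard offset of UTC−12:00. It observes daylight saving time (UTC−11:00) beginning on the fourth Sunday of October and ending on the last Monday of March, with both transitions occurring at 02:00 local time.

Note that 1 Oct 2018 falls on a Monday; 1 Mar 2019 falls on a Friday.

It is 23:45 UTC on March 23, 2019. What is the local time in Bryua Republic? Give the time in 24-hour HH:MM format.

1 October 2018 is a Monday, so the first Sunday is October 7 and the fourth is October 28.
1 March 2019 is a Friday, so Mondays fall on 4, 11, 18, 25; the last is March 25.
At the standard offset (UTC−12:00), 23:45 UTC − 12h = 11:45 Bryua Republic standard time.
The standard-time date in Bryua Republic, March 23, 2019, lies within the daylight-saving period (28 October 2018 – 25 March 2019), so Bryua Republic is on daylight time, UTC−11:00.
23:45 UTC − 11h = 12:45 local.

12:45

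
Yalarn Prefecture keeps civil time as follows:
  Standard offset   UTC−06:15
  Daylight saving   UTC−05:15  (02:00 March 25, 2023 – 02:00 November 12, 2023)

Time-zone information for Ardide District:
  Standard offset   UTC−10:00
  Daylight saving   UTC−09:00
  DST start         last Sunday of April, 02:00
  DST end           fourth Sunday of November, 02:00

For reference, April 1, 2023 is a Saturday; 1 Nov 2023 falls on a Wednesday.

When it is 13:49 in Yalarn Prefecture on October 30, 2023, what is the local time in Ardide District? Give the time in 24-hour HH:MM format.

Daylight saving runs 25 March – 12 November; October 30, 2023 is inside that window, so Yalarn Prefecture is at UTC−05:15.
13:49 Yalarn Prefecture + 5h15m = 19:04 UTC.
1 April 2023 is a Saturday, so Sundays fall on 2, 9, 16, 23, 30; the last is April 30.
1 November 2023 is a Wednesday, so the first Sunday is November 5 and the fourth is November 26.
At the standard offset (UTC−10:00), 19:04 UTC − 10h = 09:04 Ardide District standard time.
Daylight saving runs 30 April – 26 November; the standard-time date in Ardide District, October 30, 2023, is inside that window, so Ardide District is at UTC−09:00.
19:04 UTC − 9h = 10:04 Ardide District.

10:04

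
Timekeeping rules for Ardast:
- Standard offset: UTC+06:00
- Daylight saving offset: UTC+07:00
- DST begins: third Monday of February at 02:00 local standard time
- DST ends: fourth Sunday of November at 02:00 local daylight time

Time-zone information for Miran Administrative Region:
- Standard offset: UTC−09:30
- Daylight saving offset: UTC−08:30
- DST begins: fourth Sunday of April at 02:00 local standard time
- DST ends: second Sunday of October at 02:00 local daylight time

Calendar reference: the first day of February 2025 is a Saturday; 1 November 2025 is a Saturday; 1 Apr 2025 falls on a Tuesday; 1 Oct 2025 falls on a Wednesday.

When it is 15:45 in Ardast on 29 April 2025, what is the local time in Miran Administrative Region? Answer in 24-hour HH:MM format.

00:15

1 February 2025 is a Saturday, so the first Monday is February 3 and the third is February 17.
1 November 2025 is a Saturday, so the first Sunday is November 2 and the fourth is November 23.
29 April 2025 falls between 17 February and 23 November, so daylight saving is in effect and Ardast is at UTC+07:00.
15:45 Ardast − 7h = 08:45 UTC.
1 April 2025 is a Tuesday, so the first Sunday is April 6 and the fourth is April 27.
1 October 2025 is a Wednesday, so the first Sunday is October 5 and the second is October 12.
At the standard offset (UTC−09:30), 08:45 UTC − 9h30m = 23:15 Miran Administrative Region standard time (rolling into the previous day, 28 April 2025).
The standard-time date in Miran Administrative Region, 28 April 2025, lies within the daylight-saving period (27 April – 12 October), so Miran Administrative Region is on daylight time, UTC−08:30.
08:45 UTC − 8h30m = 00:15 Miran Administrative Region.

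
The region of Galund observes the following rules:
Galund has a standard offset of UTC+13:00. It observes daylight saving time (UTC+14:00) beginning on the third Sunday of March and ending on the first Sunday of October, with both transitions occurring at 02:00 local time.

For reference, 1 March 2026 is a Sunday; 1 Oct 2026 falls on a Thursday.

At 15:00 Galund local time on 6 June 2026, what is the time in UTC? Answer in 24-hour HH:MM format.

01:00

1 March 2026 is a Sunday, so the first Sunday is March 1 and the third is March 15.
1 October 2026 is a Thursday, so the first Sunday is October 4.
Daylight saving runs 15 March – 4 October; 6 June 2026 is inside that window, so Galund is at UTC+14:00.
15:00 local − 14h = 01:00 UTC.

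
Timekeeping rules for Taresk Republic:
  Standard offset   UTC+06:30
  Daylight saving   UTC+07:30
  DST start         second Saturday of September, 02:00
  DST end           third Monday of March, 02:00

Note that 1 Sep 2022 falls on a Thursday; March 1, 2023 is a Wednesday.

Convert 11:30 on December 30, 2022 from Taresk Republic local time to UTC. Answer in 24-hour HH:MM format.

1 September 2022 is a Thursday, so the first Saturday is September 3 and the second is September 10.
1 March 2023 is a Wednesday, so the first Monday is March 6 and the third is March 20.
December 30, 2022 lies within the daylight-saving period (10 September 2022 – 20 March 2023), so Taresk Republic is on daylight time, UTC+07:30.
11:30 local − 7h30m = 04:00 UTC.

04:00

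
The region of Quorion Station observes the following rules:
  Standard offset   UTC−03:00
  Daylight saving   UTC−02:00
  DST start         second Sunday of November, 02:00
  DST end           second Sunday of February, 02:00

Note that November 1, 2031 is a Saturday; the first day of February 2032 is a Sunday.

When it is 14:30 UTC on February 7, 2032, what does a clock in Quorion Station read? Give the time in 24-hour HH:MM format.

12:30

1 November 2031 is a Saturday, so the first Sunday is November 2 and the second is November 9.
1 February 2032 is a Sunday, so the first Sunday is February 1 and the second is February 8.
At the standard offset (UTC−03:00), 14:30 UTC − 3h = 11:30 Quorion Station standard time.
Daylight saving runs 9 November 2031 – 8 February 2032; the standard-time date in Quorion Station, February 7, 2032, is inside that window, so Quorion Station is at UTC−02:00.
14:30 UTC − 2h = 12:30 local.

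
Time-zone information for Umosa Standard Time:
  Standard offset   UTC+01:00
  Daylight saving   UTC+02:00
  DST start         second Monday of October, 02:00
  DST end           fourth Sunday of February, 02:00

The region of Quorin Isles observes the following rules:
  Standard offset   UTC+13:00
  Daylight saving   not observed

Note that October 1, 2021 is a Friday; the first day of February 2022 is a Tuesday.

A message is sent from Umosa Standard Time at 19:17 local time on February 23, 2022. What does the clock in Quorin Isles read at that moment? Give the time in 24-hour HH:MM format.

1 October 2021 is a Friday, so the first Monday is October 4 and the second is October 11.
1 February 2022 is a Tuesday, so the first Sunday is February 6 and the fourth is February 27.
February 23, 2022 falls between 11 October 2021 and 27 February 2022, so daylight saving is in effect and Umosa Standard Time is at UTC+02:00.
19:17 Umosa Standard Time − 2h = 17:17 UTC.
Quorin Isles has no daylight saving, so its offset is UTC+13:00 year-round.
17:17 UTC + 13h = 06:17 Quorin Isles (rolling into the next day, 24 February 2022).

06:17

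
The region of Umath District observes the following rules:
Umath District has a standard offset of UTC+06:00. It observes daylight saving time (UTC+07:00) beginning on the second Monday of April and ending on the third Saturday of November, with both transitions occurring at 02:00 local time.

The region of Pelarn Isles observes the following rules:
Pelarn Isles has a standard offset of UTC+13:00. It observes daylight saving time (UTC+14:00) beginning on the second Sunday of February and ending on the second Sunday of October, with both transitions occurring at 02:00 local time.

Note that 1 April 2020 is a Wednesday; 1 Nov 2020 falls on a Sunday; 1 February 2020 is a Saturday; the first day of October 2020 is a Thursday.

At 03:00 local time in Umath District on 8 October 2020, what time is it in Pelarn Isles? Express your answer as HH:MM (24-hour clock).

1 April 2020 is a Wednesday, so the first Monday is April 6 and the second is April 13.
1 November 2020 is a Sunday, so the first Saturday is November 7 and the third is November 21.
8 October 2020 lies within the daylight-saving period (13 April – 21 November), so Umath District is on daylight time, UTC+07:00.
03:00 Umath District − 7h = 20:00 UTC (rolling into the previous day, 7 October 2020).
1 February 2020 is a Saturday, so the first Sunday is February 2 and the second is February 9.
1 October 2020 is a Thursday, so the first Sunday is October 4 and the second is October 11.
At the standard offset (UTC+13:00), 20:00 UTC + 13h = 09:00 Pelarn Isles standard time (rolling into the next day, 8 October 2020).
The standard-time date in Pelarn Isles, 8 October 2020, falls between 9 February and 11 October, so daylight saving is in effect and Pelarn Isles is at UTC+14:00.
20:00 UTC + 14h = 10:00 Pelarn Isles (rolling into the next day, 8 October 2020).

10:00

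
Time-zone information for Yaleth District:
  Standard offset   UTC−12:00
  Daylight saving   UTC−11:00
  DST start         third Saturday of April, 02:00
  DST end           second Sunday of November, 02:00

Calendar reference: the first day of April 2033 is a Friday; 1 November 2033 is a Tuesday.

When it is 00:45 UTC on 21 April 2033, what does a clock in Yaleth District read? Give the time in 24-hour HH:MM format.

1 April 2033 is a Friday, so the first Saturday is April 2 and the third is April 16.
1 November 2033 is a Tuesday, so the first Sunday is November 6 and the second is November 13.
At the standard offset (UTC−12:00), 00:45 UTC − 12h = 12:45 Yaleth District standard time (rolling into the previous day, 20 April 2033).
The standard-time date in Yaleth District, 20 April 2033, falls between 16 April and 13 November, so daylight saving is in effect and Yaleth District is at UTC−11:00.
00:45 UTC − 11h = 13:45 local (rolling into the previous day, 20 April 2033).

13:45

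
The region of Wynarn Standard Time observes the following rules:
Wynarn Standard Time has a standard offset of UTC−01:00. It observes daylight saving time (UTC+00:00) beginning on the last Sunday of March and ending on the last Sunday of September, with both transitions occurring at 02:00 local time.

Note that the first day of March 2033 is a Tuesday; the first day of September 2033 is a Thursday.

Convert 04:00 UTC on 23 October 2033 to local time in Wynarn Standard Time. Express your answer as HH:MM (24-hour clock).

1 March 2033 is a Tuesday, so Sundays fall on 6, 13, 20, 27; the last is March 27.
1 September 2033 is a Thursday, so Sundays fall on 4, 11, 18, 25; the last is September 25.
At the standard offset (UTC−01:00), 04:00 UTC − 1h = 03:00 Wynarn Standard Time standard time.
The standard-time date in Wynarn Standard Time, 23 October 2033, is outside the daylight-saving period (27 March – 25 September), so Wynarn Standard Time is on standard time, UTC−01:00.
04:00 UTC − 1h = 03:00 local.

03:00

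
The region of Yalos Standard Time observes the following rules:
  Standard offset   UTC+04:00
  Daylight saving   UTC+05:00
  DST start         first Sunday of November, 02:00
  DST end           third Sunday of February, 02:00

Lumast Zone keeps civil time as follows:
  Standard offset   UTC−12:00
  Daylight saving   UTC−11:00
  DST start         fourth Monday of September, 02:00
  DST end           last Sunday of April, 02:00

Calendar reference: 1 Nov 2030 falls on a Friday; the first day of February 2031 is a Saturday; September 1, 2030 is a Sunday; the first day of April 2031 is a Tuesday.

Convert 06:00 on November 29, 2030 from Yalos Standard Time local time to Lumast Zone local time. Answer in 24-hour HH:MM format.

1 November 2030 is a Friday, so the first Sunday is November 3.
1 February 2031 is a Saturday, so the first Sunday is February 2 and the third is February 16.
Daylight saving runs 3 November 2030 – 16 February 2031; November 29, 2030 is inside that window, so Yalos Standard Time is at UTC+05:00.
06:00 Yalos Standard Time − 5h = 01:00 UTC.
1 September 2030 is a Sunday, so the first Monday is September 2 and the fourth is September 23.
1 April 2031 is a Tuesday, so Sundays fall on 6, 13, 20, 27; the last is April 27.
At the standard offset (UTC−12:00), 01:00 UTC − 12h = 13:00 Lumast Zone standard time (rolling into the previous day, 28 November 2030).
Daylight saving runs 23 September 2030 – 27 April 2031; the standard-time date in Lumast Zone, November 28, 2030, is inside that window, so Lumast Zone is at UTC−11:00.
01:00 UTC − 11h = 14:00 Lumast Zone (rolling into the previous day, 28 November 2030).

14:00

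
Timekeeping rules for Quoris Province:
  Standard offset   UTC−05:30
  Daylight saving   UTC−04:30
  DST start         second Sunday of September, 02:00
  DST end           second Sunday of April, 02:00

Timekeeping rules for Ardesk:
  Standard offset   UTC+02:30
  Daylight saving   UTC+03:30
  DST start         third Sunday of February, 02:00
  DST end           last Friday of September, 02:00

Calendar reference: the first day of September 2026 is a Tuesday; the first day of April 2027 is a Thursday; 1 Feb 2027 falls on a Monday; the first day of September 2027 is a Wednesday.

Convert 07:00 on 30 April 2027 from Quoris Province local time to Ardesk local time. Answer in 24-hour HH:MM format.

1 September 2026 is a Tuesday, so the first Sunday is September 6 and the second is September 13.
1 April 2027 is a Thursday, so the first Sunday is April 4 and the second is April 11.
30 April 2027 does not fall between 13 September 2026 and 11 April 2027, so daylight saving is not in effect and Quoris Province is at UTC−05:30.
07:00 Quoris Province + 5h30m = 12:30 UTC.
1 February 2027 is a Monday, so the first Sunday is February 7 and the third is February 21.
1 September 2027 is a Wednesday, so Fridays fall on 3, 10, 17, 24; the last is September 24.
At the standard offset (UTC+02:30), 12:30 UTC + 2h30m = 15:00 Ardesk standard time.
The standard-time date in Ardesk, 30 April 2027, lies within the daylight-saving period (21 February – 24 September), so Ardesk is on daylight time, UTC+03:30.
12:30 UTC + 3h30m = 16:00 Ardesk.

16:00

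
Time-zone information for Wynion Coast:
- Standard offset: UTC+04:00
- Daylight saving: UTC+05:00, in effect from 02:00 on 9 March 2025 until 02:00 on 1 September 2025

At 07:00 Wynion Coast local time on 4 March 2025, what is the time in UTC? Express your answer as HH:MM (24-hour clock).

03:00

4 March 2025 does not fall between 9 March and 1 September, so daylight saving is not in effect and Wynion Coast is at UTC+04:00.
07:00 local − 4h = 03:00 UTC.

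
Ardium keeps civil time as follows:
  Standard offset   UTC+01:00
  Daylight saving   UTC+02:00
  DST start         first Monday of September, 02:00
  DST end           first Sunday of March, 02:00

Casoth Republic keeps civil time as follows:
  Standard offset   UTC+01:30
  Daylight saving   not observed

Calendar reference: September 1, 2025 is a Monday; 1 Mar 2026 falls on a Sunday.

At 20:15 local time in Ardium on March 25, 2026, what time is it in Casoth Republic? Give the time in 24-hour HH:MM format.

1 September 2025 is a Monday, so the first Monday is September 1.
1 March 2026 is a Sunday, so the first Sunday is March 1.
March 25, 2026 is outside the daylight-saving period (1 September 2025 – 1 March 2026), so Ardium is on standard time, UTC+01:00.
20:15 Ardium − 1h = 19:15 UTC.
Casoth Republic stays on UTC+01:30 all year.
19:15 UTC + 1h30m = 20:45 Casoth Republic.

20:45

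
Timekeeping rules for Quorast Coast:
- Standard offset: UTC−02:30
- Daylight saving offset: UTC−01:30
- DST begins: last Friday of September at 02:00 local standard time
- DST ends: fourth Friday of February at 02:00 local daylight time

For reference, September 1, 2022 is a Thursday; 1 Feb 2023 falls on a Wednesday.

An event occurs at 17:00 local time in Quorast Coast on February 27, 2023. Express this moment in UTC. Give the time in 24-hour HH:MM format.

1 September 2022 is a Thursday, so Fridays fall on 2, 9, 16, 23, 30; the last is September 30.
1 February 2023 is a Wednesday, so the first Friday is February 3 and the fourth is February 24.
February 27, 2023 does not fall between 30 September 2022 and 24 February 2023, so daylight saving is not in effect and Quorast Coast is at UTC−02:30.
17:00 local + 2h30m = 19:30 UTC.

19:30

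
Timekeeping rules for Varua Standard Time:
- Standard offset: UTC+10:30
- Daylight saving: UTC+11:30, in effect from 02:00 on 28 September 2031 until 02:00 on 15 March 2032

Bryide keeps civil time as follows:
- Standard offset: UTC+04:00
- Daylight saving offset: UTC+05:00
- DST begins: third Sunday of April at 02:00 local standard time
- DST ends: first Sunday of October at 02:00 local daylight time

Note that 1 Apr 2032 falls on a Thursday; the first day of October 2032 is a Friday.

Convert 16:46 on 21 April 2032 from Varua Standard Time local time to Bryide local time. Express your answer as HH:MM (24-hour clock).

21 April 2032 does not fall between 28 September 2031 and 15 March 2032, so daylight saving is not in effect and Varua Standard Time is at UTC+10:30.
16:46 Varua Standard Time − 10h30m = 06:16 UTC.
1 April 2032 is a Thursday, so the first Sunday is April 4 and the third is April 18.
1 October 2032 is a Friday, so the first Sunday is October 3.
At the standard offset (UTC+04:00), 06:16 UTC + 4h = 10:16 Bryide standard time.
Daylight saving runs 18 April – 3 October; the standard-time date in Bryide, 21 April 2032, is inside that window, so Bryide is at UTC+05:00.
06:16 UTC + 5h = 11:16 Bryide.

11:16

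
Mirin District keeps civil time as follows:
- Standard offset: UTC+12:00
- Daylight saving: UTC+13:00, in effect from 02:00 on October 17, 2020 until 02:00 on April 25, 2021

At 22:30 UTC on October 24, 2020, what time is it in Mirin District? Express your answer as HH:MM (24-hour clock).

At the standard offset (UTC+12:00), 22:30 UTC + 12h = 10:30 Mirin District standard time (rolling into the next day, 25 October 2020).
The standard-time date in Mirin District, October 25, 2020, lies within the daylight-saving period (17 October 2020 – 25 April 2021), so Mirin District is on daylight time, UTC+13:00.
22:30 UTC + 13h = 11:30 local (rolling into the next day, 25 October 2020).

11:30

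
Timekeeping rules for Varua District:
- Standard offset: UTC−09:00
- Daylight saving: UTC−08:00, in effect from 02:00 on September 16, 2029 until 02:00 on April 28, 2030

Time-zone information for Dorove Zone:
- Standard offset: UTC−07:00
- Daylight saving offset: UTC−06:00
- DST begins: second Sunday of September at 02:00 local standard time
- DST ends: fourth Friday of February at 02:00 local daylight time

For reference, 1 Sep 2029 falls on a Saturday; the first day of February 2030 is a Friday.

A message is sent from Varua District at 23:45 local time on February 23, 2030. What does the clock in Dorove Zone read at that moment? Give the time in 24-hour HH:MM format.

February 23, 2030 lies within the daylight-saving period (16 September 2029 – 28 April 2030), so Varua District is on daylight time, UTC−08:00.
23:45 Varua District + 8h = 07:45 UTC (rolling into the next day, 24 February 2030).
1 September 2029 is a Saturday, so the first Sunday is September 2 and the second is September 9.
1 February 2030 is a Friday, so the first Friday is February 1 and the fourth is February 22.
At the standard offset (UTC−07:00), 07:45 UTC − 7h = 00:45 Dorove Zone standard time.
Daylight saving runs 9 September 2029 – 22 February 2030; the standard-time date in Dorove Zone, February 24, 2030, is outside that window, so Dorove Zone is on standard time at UTC−07:00.
07:45 UTC − 7h = 00:45 Dorove Zone.

00:45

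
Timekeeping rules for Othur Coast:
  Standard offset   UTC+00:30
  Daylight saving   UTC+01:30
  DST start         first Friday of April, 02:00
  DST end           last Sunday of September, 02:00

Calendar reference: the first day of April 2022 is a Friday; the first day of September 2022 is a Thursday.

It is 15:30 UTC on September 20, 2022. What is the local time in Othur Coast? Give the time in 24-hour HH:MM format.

1 April 2022 is a Friday, so the first Friday is April 1.
1 September 2022 is a Thursday, so Sundays fall on 4, 11, 18, 25; the last is September 25.
At the standard offset (UTC+00:30), 15:30 UTC + 0h30m = 16:00 Othur Coast standard time.
Daylight saving runs 1 April – 25 September; the standard-time date in Othur Coast, September 20, 2022, is inside that window, so Othur Coast is at UTC+01:30.
15:30 UTC + 1h30m = 17:00 local.

17:00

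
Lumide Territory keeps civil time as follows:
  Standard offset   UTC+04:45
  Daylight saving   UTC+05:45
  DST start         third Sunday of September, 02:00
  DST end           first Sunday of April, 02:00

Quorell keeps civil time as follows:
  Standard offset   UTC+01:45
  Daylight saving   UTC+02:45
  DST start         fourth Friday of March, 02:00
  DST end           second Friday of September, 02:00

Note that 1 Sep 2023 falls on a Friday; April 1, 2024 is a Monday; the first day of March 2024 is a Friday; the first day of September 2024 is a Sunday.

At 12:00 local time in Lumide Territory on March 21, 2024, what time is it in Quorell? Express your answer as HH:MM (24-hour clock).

1 September 2023 is a Friday, so the first Sunday is September 3 and the third is September 17.
1 April 2024 is a Monday, so the first Sunday is April 7.
March 21, 2024 falls between 17 September 2023 and 7 April 2024, so daylight saving is in effect and Lumide Territory is at UTC+05:45.
12:00 Lumide Territory − 5h45m = 06:15 UTC.
1 March 2024 is a Friday, so the first Friday is March 1 and the fourth is March 22.
1 September 2024 is a Sunday, so the first Friday is September 6 and the second is September 13.
At the standard offset (UTC+01:45), 06:15 UTC + 1h45m = 08:00 Quorell standard time.
The standard-time date in Quorell, March 21, 2024, is outside the daylight-saving period (22 March – 13 September), so Quorell is on standard time, UTC+01:45.
06:15 UTC + 1h45m = 08:00 Quorell.

08:00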